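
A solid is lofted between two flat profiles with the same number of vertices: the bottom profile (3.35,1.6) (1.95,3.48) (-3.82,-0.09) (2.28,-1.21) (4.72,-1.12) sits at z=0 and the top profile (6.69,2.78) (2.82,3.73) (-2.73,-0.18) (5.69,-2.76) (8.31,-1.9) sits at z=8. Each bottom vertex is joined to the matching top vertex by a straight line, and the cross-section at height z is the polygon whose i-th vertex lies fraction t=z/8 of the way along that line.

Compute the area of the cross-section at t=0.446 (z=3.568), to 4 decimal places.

Cross-section at t=0.446: each vertex is (1-t)·p0[i] + t·p1[i].
  v1: (1-0.446)·(3.35,1.6) + 0.446·(6.69,2.78) = (4.8396,2.1263)
  v2: (1-0.446)·(1.95,3.48) + 0.446·(2.82,3.73) = (2.3380,3.5915)
  v3: (1-0.446)·(-3.82,-0.09) + 0.446·(-2.73,-0.18) = (-3.3339,-0.1301)
  v4: (1-0.446)·(2.28,-1.21) + 0.446·(5.69,-2.76) = (3.8009,-1.9013)
  v5: (1-0.446)·(4.72,-1.12) + 0.446·(8.31,-1.9) = (6.3211,-1.4679)
Shoelace sum Σ(x_i·y_{i+1} − x_{i+1}·y_i):
  i=1: 4.8396·3.5915 − 2.3380·2.1263 = +12.4103 (running +12.4103)
  i=2: 2.3380·-0.1301 − -3.3339·3.5915 = +11.6693 (running +24.0796)
  i=3: -3.3339·-1.9013 − 3.8009·-0.1301 = +6.8333 (running +30.9129)
  i=4: 3.8009·-1.4679 − 6.3211·-1.9013 = +6.4392 (running +37.3521)
  i=5: 6.3211·2.1263 − 4.8396·-1.4679 = +20.5445 (running +57.8966)
Area = |Σ|/2 = |57.8966|/2 = 28.9483

Area at t=0.446: 28.9483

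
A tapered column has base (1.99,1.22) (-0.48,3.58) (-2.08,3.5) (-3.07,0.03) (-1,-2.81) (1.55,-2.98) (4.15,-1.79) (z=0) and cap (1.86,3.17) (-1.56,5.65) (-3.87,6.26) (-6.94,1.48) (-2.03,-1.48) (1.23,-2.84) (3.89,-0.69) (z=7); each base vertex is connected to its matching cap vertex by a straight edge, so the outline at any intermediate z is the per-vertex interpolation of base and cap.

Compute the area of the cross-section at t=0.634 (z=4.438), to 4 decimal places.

Area at t=0.634: 44.7690

Cross-section at t=0.634: each vertex is (1-t)·p0[i] + t·p1[i].
  v1: (1-0.634)·(1.99,1.22) + 0.634·(1.86,3.17) = (1.9076,2.4563)
  v2: (1-0.634)·(-0.48,3.58) + 0.634·(-1.56,5.65) = (-1.1647,4.8924)
  v3: (1-0.634)·(-2.08,3.5) + 0.634·(-3.87,6.26) = (-3.2149,5.2498)
  v4: (1-0.634)·(-3.07,0.03) + 0.634·(-6.94,1.48) = (-5.5236,0.9493)
  v5: (1-0.634)·(-1,-2.81) + 0.634·(-2.03,-1.48) = (-1.6530,-1.9668)
  v6: (1-0.634)·(1.55,-2.98) + 0.634·(1.23,-2.84) = (1.3471,-2.8912)
  v7: (1-0.634)·(4.15,-1.79) + 0.634·(3.89,-0.69) = (3.9852,-1.0926)
Shoelace sum Σ(x_i·y_{i+1} − x_{i+1}·y_i):
  i=1: 1.9076·4.8924 − -1.1647·2.4563 = +12.1935 (running +12.1935)
  i=2: -1.1647·5.2498 − -3.2149·4.8924 = +9.6137 (running +21.8072)
  i=3: -3.2149·0.9493 − -5.5236·5.2498 = +25.9460 (running +47.7533)
  i=4: -5.5236·-1.9668 − -1.6530·0.9493 = +12.4329 (running +60.1862)
  i=5: -1.6530·-2.8912 − 1.3471·-1.9668 = +7.4288 (running +67.6149)
  i=6: 1.3471·-1.0926 − 3.9852·-2.8912 = +10.0502 (running +77.6651)
  i=7: 3.9852·2.4563 − 1.9076·-1.0926 = +11.8730 (running +89.5381)
Area = |Σ|/2 = |89.5381|/2 = 44.7690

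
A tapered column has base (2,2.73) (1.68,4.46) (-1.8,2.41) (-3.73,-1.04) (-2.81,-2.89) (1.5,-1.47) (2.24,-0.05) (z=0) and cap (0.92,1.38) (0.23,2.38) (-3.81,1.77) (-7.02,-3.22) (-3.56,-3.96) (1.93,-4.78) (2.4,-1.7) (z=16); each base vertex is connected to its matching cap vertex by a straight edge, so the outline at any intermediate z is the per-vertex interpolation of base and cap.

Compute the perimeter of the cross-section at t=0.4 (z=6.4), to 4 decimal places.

Perimeter at t=0.4: 22.6147

Cross-section at t=0.4: each vertex is (1-t)·p0[i] + t·p1[i].
  v1: (1-0.4)·(2,2.73) + 0.4·(0.92,1.38) = (1.5680,2.1900)
  v2: (1-0.4)·(1.68,4.46) + 0.4·(0.23,2.38) = (1.1000,3.6280)
  v3: (1-0.4)·(-1.8,2.41) + 0.4·(-3.81,1.77) = (-2.6040,2.1540)
  v4: (1-0.4)·(-3.73,-1.04) + 0.4·(-7.02,-3.22) = (-5.0460,-1.9120)
  v5: (1-0.4)·(-2.81,-2.89) + 0.4·(-3.56,-3.96) = (-3.1100,-3.3180)
  v6: (1-0.4)·(1.5,-1.47) + 0.4·(1.93,-4.78) = (1.6720,-2.7940)
  v7: (1-0.4)·(2.24,-0.05) + 0.4·(2.4,-1.7) = (2.3040,-0.7100)
Perimeter = Σ |v_{i+1} − v_i|:
  edge 1→2: √(-0.4680² + 1.4380²) = 1.5122 (running 1.5122)
  edge 2→3: √(-3.7040² + -1.4740²) = 3.9865 (running 5.4988)
  edge 3→4: √(-2.4420² + -4.0660²) = 4.7430 (running 10.2417)
  edge 4→5: √(1.9360² + -1.4060²) = 2.3927 (running 12.6344)
  edge 5→6: √(4.7820² + 0.5240²) = 4.8106 (running 17.4450)
  edge 6→7: √(0.6320² + 2.0840²) = 2.1777 (running 19.6227)
  edge 7→1: √(-0.7360² + 2.9000²) = 2.9919 (running 22.6147)
Perimeter = 22.6147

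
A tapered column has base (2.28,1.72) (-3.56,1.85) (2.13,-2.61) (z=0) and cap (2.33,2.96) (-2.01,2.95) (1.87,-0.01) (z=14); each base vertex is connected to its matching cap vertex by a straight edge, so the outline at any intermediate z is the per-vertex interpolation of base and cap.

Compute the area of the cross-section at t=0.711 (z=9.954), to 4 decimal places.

Cross-section at t=0.711: each vertex is (1-t)·p0[i] + t·p1[i].
  v1: (1-0.711)·(2.28,1.72) + 0.711·(2.33,2.96) = (2.3155,2.6016)
  v2: (1-0.711)·(-3.56,1.85) + 0.711·(-2.01,2.95) = (-2.4580,2.6321)
  v3: (1-0.711)·(2.13,-2.61) + 0.711·(1.87,-0.01) = (1.9451,-0.7614)
Shoelace sum Σ(x_i·y_{i+1} − x_{i+1}·y_i):
  i=1: 2.3155·2.6321 − -2.4580·2.6016 = +12.4895 (running +12.4895)
  i=2: -2.4580·-0.7614 − 1.9451·2.6321 = -3.2483 (running +9.2411)
  i=3: 1.9451·2.6016 − 2.3155·-0.7614 = +6.8236 (running +16.0648)
Area = |Σ|/2 = |16.0648|/2 = 8.0324

Area at t=0.711: 8.0324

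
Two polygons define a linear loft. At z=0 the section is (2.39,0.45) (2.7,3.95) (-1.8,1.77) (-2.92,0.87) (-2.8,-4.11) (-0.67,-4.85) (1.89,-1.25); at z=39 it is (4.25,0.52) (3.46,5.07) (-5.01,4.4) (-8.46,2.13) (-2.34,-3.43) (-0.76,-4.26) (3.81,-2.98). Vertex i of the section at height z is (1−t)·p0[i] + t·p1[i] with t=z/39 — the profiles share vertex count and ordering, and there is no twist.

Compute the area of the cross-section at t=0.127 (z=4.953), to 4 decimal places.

Cross-section at t=0.127: each vertex is (1-t)·p0[i] + t·p1[i].
  v1: (1-0.127)·(2.39,0.45) + 0.127·(4.25,0.52) = (2.6262,0.4589)
  v2: (1-0.127)·(2.7,3.95) + 0.127·(3.46,5.07) = (2.7965,4.0922)
  v3: (1-0.127)·(-1.8,1.77) + 0.127·(-5.01,4.4) = (-2.2077,2.1040)
  v4: (1-0.127)·(-2.92,0.87) + 0.127·(-8.46,2.13) = (-3.6236,1.0300)
  v5: (1-0.127)·(-2.8,-4.11) + 0.127·(-2.34,-3.43) = (-2.7416,-4.0236)
  v6: (1-0.127)·(-0.67,-4.85) + 0.127·(-0.76,-4.26) = (-0.6814,-4.7751)
  v7: (1-0.127)·(1.89,-1.25) + 0.127·(3.81,-2.98) = (2.1338,-1.4697)
Shoelace sum Σ(x_i·y_{i+1} − x_{i+1}·y_i):
  i=1: 2.6262·4.0922 − 2.7965·0.4589 = +9.4638 (running +9.4638)
  i=2: 2.7965·2.1040 − -2.2077·4.0922 = +14.9182 (running +24.3820)
  i=3: -2.2077·1.0300 − -3.6236·2.1040 = +5.3501 (running +29.7322)
  i=4: -3.6236·-4.0236 − -2.7416·1.0300 = +17.4039 (running +47.1360)
  i=5: -2.7416·-4.7751 − -0.6814·-4.0236 = +10.3494 (running +57.4854)
  i=6: -0.6814·-1.4697 − 2.1338·-4.7751 = +11.1907 (running +68.6762)
  i=7: 2.1338·0.4589 − 2.6262·-1.4697 = +4.8390 (running +73.5151)
Area = |Σ|/2 = |73.5151|/2 = 36.7576

Area at t=0.127: 36.7576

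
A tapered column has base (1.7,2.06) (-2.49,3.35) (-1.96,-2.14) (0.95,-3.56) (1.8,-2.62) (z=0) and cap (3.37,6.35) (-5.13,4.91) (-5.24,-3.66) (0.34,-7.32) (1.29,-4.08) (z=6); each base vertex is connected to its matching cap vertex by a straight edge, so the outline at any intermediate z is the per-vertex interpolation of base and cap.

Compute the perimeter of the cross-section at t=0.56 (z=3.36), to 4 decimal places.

Cross-section at t=0.56: each vertex is (1-t)·p0[i] + t·p1[i].
  v1: (1-0.56)·(1.7,2.06) + 0.56·(3.37,6.35) = (2.6352,4.4624)
  v2: (1-0.56)·(-2.49,3.35) + 0.56·(-5.13,4.91) = (-3.9684,4.2236)
  v3: (1-0.56)·(-1.96,-2.14) + 0.56·(-5.24,-3.66) = (-3.7968,-2.9912)
  v4: (1-0.56)·(0.95,-3.56) + 0.56·(0.34,-7.32) = (0.6084,-5.6656)
  v5: (1-0.56)·(1.8,-2.62) + 0.56·(1.29,-4.08) = (1.5144,-3.4376)
Perimeter = Σ |v_{i+1} − v_i|:
  edge 1→2: √(-6.6036² + -0.2388²) = 6.6079 (running 6.6079)
  edge 2→3: √(0.1716² + -7.2148²) = 7.2168 (running 13.8248)
  edge 3→4: √(4.4052² + -2.6744²) = 5.1535 (running 18.9782)
  edge 4→5: √(0.9060² + 2.2280²) = 2.4052 (running 21.3834)
  edge 5→1: √(1.1208² + 7.9000²) = 7.9791 (running 29.3625)
Perimeter = 29.3625

Perimeter at t=0.56: 29.3625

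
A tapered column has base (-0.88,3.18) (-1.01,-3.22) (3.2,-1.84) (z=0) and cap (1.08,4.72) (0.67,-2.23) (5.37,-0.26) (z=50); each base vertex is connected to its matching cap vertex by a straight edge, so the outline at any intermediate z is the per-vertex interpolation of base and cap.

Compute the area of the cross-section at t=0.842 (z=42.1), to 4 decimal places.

Area at t=0.842: 15.5194

Cross-section at t=0.842: each vertex is (1-t)·p0[i] + t·p1[i].
  v1: (1-0.842)·(-0.88,3.18) + 0.842·(1.08,4.72) = (0.7703,4.4767)
  v2: (1-0.842)·(-1.01,-3.22) + 0.842·(0.67,-2.23) = (0.4046,-2.3864)
  v3: (1-0.842)·(3.2,-1.84) + 0.842·(5.37,-0.26) = (5.0271,-0.5096)
Shoelace sum Σ(x_i·y_{i+1} − x_{i+1}·y_i):
  i=1: 0.7703·-2.3864 − 0.4046·4.4767 = -3.6494 (running -3.6494)
  i=2: 0.4046·-0.5096 − 5.0271·-2.3864 = +11.7907 (running +8.1413)
  i=3: 5.0271·4.4767 − 0.7703·-0.5096 = +22.8975 (running +31.0388)
Area = |Σ|/2 = |31.0388|/2 = 15.5194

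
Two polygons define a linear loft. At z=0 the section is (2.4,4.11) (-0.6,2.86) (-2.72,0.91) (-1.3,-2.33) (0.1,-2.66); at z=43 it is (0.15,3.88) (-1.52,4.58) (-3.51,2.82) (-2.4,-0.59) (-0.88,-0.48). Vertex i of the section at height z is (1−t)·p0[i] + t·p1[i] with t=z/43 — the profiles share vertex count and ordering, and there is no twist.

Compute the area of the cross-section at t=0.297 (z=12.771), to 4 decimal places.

Area at t=0.297: 15.7186

Cross-section at t=0.297: each vertex is (1-t)·p0[i] + t·p1[i].
  v1: (1-0.297)·(2.4,4.11) + 0.297·(0.15,3.88) = (1.7318,4.0417)
  v2: (1-0.297)·(-0.6,2.86) + 0.297·(-1.52,4.58) = (-0.8732,3.3708)
  v3: (1-0.297)·(-2.72,0.91) + 0.297·(-3.51,2.82) = (-2.9546,1.4773)
  v4: (1-0.297)·(-1.3,-2.33) + 0.297·(-2.4,-0.59) = (-1.6267,-1.8132)
  v5: (1-0.297)·(0.1,-2.66) + 0.297·(-0.88,-0.48) = (-0.1911,-2.0125)
Shoelace sum Σ(x_i·y_{i+1} − x_{i+1}·y_i):
  i=1: 1.7318·3.3708 − -0.8732·4.0417 = +9.3668 (running +9.3668)
  i=2: -0.8732·1.4773 − -2.9546·3.3708 = +8.6696 (running +18.0364)
  i=3: -2.9546·-1.8132 − -1.6267·1.4773 = +7.7605 (running +25.7969)
  i=4: -1.6267·-2.0125 − -0.1911·-1.8132 = +2.9274 (running +28.7242)
  i=5: -0.1911·4.0417 − 1.7318·-2.0125 = +2.7130 (running +31.4372)
Area = |Σ|/2 = |31.4372|/2 = 15.7186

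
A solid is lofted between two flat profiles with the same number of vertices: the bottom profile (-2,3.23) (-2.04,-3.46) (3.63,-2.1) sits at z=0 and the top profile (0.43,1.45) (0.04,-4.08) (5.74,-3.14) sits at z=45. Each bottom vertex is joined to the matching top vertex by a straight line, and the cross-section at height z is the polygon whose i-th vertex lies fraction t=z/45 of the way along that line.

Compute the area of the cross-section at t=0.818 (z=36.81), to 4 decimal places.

Cross-section at t=0.818: each vertex is (1-t)·p0[i] + t·p1[i].
  v1: (1-0.818)·(-2,3.23) + 0.818·(0.43,1.45) = (-0.0123,1.7740)
  v2: (1-0.818)·(-2.04,-3.46) + 0.818·(0.04,-4.08) = (-0.3386,-3.9672)
  v3: (1-0.818)·(3.63,-2.1) + 0.818·(5.74,-3.14) = (5.3560,-2.9507)
Shoelace sum Σ(x_i·y_{i+1} − x_{i+1}·y_i):
  i=1: -0.0123·-3.9672 − -0.3386·1.7740 = +0.6492 (running +0.6492)
  i=2: -0.3386·-2.9507 − 5.3560·-3.9672 = +22.2470 (running +22.8963)
  i=3: 5.3560·1.7740 − -0.0123·-2.9507 = +9.4651 (running +32.3614)
Area = |Σ|/2 = |32.3614|/2 = 16.1807

Area at t=0.818: 16.1807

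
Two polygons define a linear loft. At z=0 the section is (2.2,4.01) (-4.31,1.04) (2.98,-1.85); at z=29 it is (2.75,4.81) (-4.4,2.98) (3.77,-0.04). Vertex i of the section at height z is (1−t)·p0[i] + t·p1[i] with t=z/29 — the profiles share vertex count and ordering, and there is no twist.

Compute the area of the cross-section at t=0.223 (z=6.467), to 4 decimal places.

Area at t=0.223: 19.8751

Cross-section at t=0.223: each vertex is (1-t)·p0[i] + t·p1[i].
  v1: (1-0.223)·(2.2,4.01) + 0.223·(2.75,4.81) = (2.3227,4.1884)
  v2: (1-0.223)·(-4.31,1.04) + 0.223·(-4.4,2.98) = (-4.3301,1.4726)
  v3: (1-0.223)·(2.98,-1.85) + 0.223·(3.77,-0.04) = (3.1562,-1.4464)
Shoelace sum Σ(x_i·y_{i+1} − x_{i+1}·y_i):
  i=1: 2.3227·1.4726 − -4.3301·4.1884 = +21.5564 (running +21.5564)
  i=2: -4.3301·-1.4464 − 3.1562·1.4726 = +1.6150 (running +23.1715)
  i=3: 3.1562·4.1884 − 2.3227·-1.4464 = +16.5787 (running +39.7502)
Area = |Σ|/2 = |39.7502|/2 = 19.8751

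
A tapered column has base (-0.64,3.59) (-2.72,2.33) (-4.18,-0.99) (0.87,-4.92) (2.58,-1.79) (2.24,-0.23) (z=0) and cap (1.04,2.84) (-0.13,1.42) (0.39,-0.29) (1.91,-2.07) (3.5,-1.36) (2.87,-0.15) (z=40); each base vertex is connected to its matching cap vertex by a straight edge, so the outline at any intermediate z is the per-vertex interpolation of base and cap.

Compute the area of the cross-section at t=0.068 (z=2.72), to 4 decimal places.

Cross-section at t=0.068: each vertex is (1-t)·p0[i] + t·p1[i].
  v1: (1-0.068)·(-0.64,3.59) + 0.068·(1.04,2.84) = (-0.5258,3.5390)
  v2: (1-0.068)·(-2.72,2.33) + 0.068·(-0.13,1.42) = (-2.5439,2.2681)
  v3: (1-0.068)·(-4.18,-0.99) + 0.068·(0.39,-0.29) = (-3.8692,-0.9424)
  v4: (1-0.068)·(0.87,-4.92) + 0.068·(1.91,-2.07) = (0.9407,-4.7262)
  v5: (1-0.068)·(2.58,-1.79) + 0.068·(3.5,-1.36) = (2.6426,-1.7608)
  v6: (1-0.068)·(2.24,-0.23) + 0.068·(2.87,-0.15) = (2.2828,-0.2246)
Shoelace sum Σ(x_i·y_{i+1} − x_{i+1}·y_i):
  i=1: -0.5258·2.2681 − -2.5439·3.5390 = +7.8103 (running +7.8103)
  i=2: -2.5439·-0.9424 − -3.8692·2.2681 = +11.1733 (running +18.9836)
  i=3: -3.8692·-4.7262 − 0.9407·-0.9424 = +19.1733 (running +38.1569)
  i=4: 0.9407·-1.7608 − 2.6426·-4.7262 = +10.8329 (running +48.9898)
  i=5: 2.6426·-0.2246 − 2.2828·-1.7608 = +3.4261 (running +52.4159)
  i=6: 2.2828·3.5390 − -0.5258·-0.2246 = +7.9609 (running +60.3768)
Area = |Σ|/2 = |60.3768|/2 = 30.1884

Area at t=0.068: 30.1884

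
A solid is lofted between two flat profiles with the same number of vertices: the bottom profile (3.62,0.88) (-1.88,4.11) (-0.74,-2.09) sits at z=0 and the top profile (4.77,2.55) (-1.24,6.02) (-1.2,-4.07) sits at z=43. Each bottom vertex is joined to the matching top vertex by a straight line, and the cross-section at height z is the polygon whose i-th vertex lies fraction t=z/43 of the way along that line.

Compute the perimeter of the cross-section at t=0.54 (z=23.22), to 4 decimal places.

Perimeter at t=0.54: 22.1945

Cross-section at t=0.54: each vertex is (1-t)·p0[i] + t·p1[i].
  v1: (1-0.54)·(3.62,0.88) + 0.54·(4.77,2.55) = (4.2410,1.7818)
  v2: (1-0.54)·(-1.88,4.11) + 0.54·(-1.24,6.02) = (-1.5344,5.1414)
  v3: (1-0.54)·(-0.74,-2.09) + 0.54·(-1.2,-4.07) = (-0.9884,-3.1592)
Perimeter = Σ |v_{i+1} − v_i|:
  edge 1→2: √(-5.7754² + 3.3596²) = 6.6815 (running 6.6815)
  edge 2→3: √(0.5460² + -8.3006²) = 8.3185 (running 15.0000)
  edge 3→1: √(5.2294² + 4.9410²) = 7.1944 (running 22.1945)
Perimeter = 22.1945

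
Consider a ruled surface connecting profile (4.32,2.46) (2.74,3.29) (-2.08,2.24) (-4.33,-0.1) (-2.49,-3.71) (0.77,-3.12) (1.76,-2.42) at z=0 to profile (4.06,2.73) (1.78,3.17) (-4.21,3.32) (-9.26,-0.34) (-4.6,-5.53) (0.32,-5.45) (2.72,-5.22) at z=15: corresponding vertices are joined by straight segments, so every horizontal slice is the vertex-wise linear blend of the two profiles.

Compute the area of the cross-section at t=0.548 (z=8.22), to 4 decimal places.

Area at t=0.548: 63.1574

Cross-section at t=0.548: each vertex is (1-t)·p0[i] + t·p1[i].
  v1: (1-0.548)·(4.32,2.46) + 0.548·(4.06,2.73) = (4.1775,2.6080)
  v2: (1-0.548)·(2.74,3.29) + 0.548·(1.78,3.17) = (2.2139,3.2242)
  v3: (1-0.548)·(-2.08,2.24) + 0.548·(-4.21,3.32) = (-3.2472,2.8318)
  v4: (1-0.548)·(-4.33,-0.1) + 0.548·(-9.26,-0.34) = (-7.0316,-0.2315)
  v5: (1-0.548)·(-2.49,-3.71) + 0.548·(-4.6,-5.53) = (-3.6463,-4.7074)
  v6: (1-0.548)·(0.77,-3.12) + 0.548·(0.32,-5.45) = (0.5234,-4.3968)
  v7: (1-0.548)·(1.76,-2.42) + 0.548·(2.72,-5.22) = (2.2861,-3.9544)
Shoelace sum Σ(x_i·y_{i+1} − x_{i+1}·y_i):
  i=1: 4.1775·3.2242 − 2.2139·2.6080 = +7.6955 (running +7.6955)
  i=2: 2.2139·2.8318 − -3.2472·3.2242 = +16.7393 (running +24.4349)
  i=3: -3.2472·-0.2315 − -7.0316·2.8318 = +20.6643 (running +45.0991)
  i=4: -7.0316·-4.7074 − -3.6463·-0.2315 = +32.2563 (running +77.3554)
  i=5: -3.6463·-4.3968 − 0.5234·-4.7074 = +18.4959 (running +95.8514)
  i=6: 0.5234·-3.9544 − 2.2861·-4.3968 = +7.9818 (running +103.8332)
  i=7: 2.2861·2.6080 − 4.1775·-3.9544 = +22.4816 (running +126.3147)
Area = |Σ|/2 = |126.3147|/2 = 63.1574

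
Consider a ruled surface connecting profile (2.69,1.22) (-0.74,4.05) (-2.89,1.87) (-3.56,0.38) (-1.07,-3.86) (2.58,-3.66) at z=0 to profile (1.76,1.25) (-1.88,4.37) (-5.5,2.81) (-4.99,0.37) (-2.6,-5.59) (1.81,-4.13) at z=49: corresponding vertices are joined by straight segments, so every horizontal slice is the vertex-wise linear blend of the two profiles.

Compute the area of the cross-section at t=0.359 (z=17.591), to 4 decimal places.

Cross-section at t=0.359: each vertex is (1-t)·p0[i] + t·p1[i].
  v1: (1-0.359)·(2.69,1.22) + 0.359·(1.76,1.25) = (2.3561,1.2308)
  v2: (1-0.359)·(-0.74,4.05) + 0.359·(-1.88,4.37) = (-1.1493,4.1649)
  v3: (1-0.359)·(-2.89,1.87) + 0.359·(-5.5,2.81) = (-3.8270,2.2075)
  v4: (1-0.359)·(-3.56,0.38) + 0.359·(-4.99,0.37) = (-4.0734,0.3764)
  v5: (1-0.359)·(-1.07,-3.86) + 0.359·(-2.6,-5.59) = (-1.6193,-4.4811)
  v6: (1-0.359)·(2.58,-3.66) + 0.359·(1.81,-4.13) = (2.3036,-3.8287)
Shoelace sum Σ(x_i·y_{i+1} − x_{i+1}·y_i):
  i=1: 2.3561·4.1649 − -1.1493·1.2308 = +11.2275 (running +11.2275)
  i=2: -1.1493·2.2075 − -3.8270·4.1649 = +13.4020 (running +24.6295)
  i=3: -3.8270·0.3764 − -4.0734·2.2075 = +7.5513 (running +32.1808)
  i=4: -4.0734·-4.4811 − -1.6193·0.3764 = +18.8626 (running +51.0433)
  i=5: -1.6193·-3.8287 − 2.3036·-4.4811 = +16.5222 (running +67.5655)
  i=6: 2.3036·1.2308 − 2.3561·-3.8287 = +11.8562 (running +79.4217)
Area = |Σ|/2 = |79.4217|/2 = 39.7108

Area at t=0.359: 39.7108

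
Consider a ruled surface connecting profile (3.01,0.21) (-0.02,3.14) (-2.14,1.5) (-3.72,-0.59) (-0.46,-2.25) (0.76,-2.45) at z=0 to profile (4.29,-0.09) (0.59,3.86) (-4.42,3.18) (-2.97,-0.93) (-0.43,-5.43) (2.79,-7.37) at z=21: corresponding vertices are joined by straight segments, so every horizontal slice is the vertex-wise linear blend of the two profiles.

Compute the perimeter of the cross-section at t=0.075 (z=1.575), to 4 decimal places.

Cross-section at t=0.075: each vertex is (1-t)·p0[i] + t·p1[i].
  v1: (1-0.075)·(3.01,0.21) + 0.075·(4.29,-0.09) = (3.1060,0.1875)
  v2: (1-0.075)·(-0.02,3.14) + 0.075·(0.59,3.86) = (0.0257,3.1940)
  v3: (1-0.075)·(-2.14,1.5) + 0.075·(-4.42,3.18) = (-2.3110,1.6260)
  v4: (1-0.075)·(-3.72,-0.59) + 0.075·(-2.97,-0.93) = (-3.6638,-0.6155)
  v5: (1-0.075)·(-0.46,-2.25) + 0.075·(-0.43,-5.43) = (-0.4578,-2.4885)
  v6: (1-0.075)·(0.76,-2.45) + 0.075·(2.79,-7.37) = (0.9123,-2.8190)
Perimeter = Σ |v_{i+1} − v_i|:
  edge 1→2: √(-3.0802² + 3.0065²) = 4.3043 (running 4.3043)
  edge 2→3: √(-2.3368² + -1.5680²) = 2.8141 (running 7.1184)
  edge 3→4: √(-1.3527² + -2.2415²) = 2.6181 (running 9.7364)
  edge 4→5: √(3.2060² + -1.8730²) = 3.7130 (running 13.4495)
  edge 5→6: √(1.3700² + -0.3305²) = 1.4093 (running 14.8588)
  edge 6→1: √(2.1937² + 3.0065²) = 3.7218 (running 18.5805)
Perimeter = 18.5805

Perimeter at t=0.075: 18.5805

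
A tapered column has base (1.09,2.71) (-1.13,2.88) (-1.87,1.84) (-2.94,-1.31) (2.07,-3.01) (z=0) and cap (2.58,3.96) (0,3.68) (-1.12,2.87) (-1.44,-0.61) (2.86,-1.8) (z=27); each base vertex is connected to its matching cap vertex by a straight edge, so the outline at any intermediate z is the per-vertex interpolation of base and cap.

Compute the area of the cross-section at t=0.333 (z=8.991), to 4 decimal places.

Cross-section at t=0.333: each vertex is (1-t)·p0[i] + t·p1[i].
  v1: (1-0.333)·(1.09,2.71) + 0.333·(2.58,3.96) = (1.5862,3.1263)
  v2: (1-0.333)·(-1.13,2.88) + 0.333·(0,3.68) = (-0.7537,3.1464)
  v3: (1-0.333)·(-1.87,1.84) + 0.333·(-1.12,2.87) = (-1.6203,2.1830)
  v4: (1-0.333)·(-2.94,-1.31) + 0.333·(-1.44,-0.61) = (-2.4405,-1.0769)
  v5: (1-0.333)·(2.07,-3.01) + 0.333·(2.86,-1.8) = (2.3331,-2.6071)
Shoelace sum Σ(x_i·y_{i+1} − x_{i+1}·y_i):
  i=1: 1.5862·3.1464 − -0.7537·3.1263 = +7.3470 (running +7.3470)
  i=2: -0.7537·2.1830 − -1.6203·3.1464 = +3.4526 (running +10.7996)
  i=3: -1.6203·-1.0769 − -2.4405·2.1830 = +7.0724 (running +17.8721)
  i=4: -2.4405·-2.6071 − 2.3331·-1.0769 = +8.8750 (running +26.7471)
  i=5: 2.3331·3.1263 − 1.5862·-2.6071 = +11.4290 (running +38.1761)
Area = |Σ|/2 = |38.1761|/2 = 19.0881

Area at t=0.333: 19.0881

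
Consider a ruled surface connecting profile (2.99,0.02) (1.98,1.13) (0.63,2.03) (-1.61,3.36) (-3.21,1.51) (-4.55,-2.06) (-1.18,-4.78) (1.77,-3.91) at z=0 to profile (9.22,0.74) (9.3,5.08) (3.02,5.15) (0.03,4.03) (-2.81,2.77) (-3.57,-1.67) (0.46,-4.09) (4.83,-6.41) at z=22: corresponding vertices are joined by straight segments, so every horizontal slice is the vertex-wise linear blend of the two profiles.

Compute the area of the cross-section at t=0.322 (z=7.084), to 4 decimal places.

Area at t=0.322: 54.9668

Cross-section at t=0.322: each vertex is (1-t)·p0[i] + t·p1[i].
  v1: (1-0.322)·(2.99,0.02) + 0.322·(9.22,0.74) = (4.9961,0.2518)
  v2: (1-0.322)·(1.98,1.13) + 0.322·(9.3,5.08) = (4.3370,2.4019)
  v3: (1-0.322)·(0.63,2.03) + 0.322·(3.02,5.15) = (1.3996,3.0346)
  v4: (1-0.322)·(-1.61,3.36) + 0.322·(0.03,4.03) = (-1.0819,3.5757)
  v5: (1-0.322)·(-3.21,1.51) + 0.322·(-2.81,2.77) = (-3.0812,1.9157)
  v6: (1-0.322)·(-4.55,-2.06) + 0.322·(-3.57,-1.67) = (-4.2344,-1.9344)
  v7: (1-0.322)·(-1.18,-4.78) + 0.322·(0.46,-4.09) = (-0.6519,-4.5578)
  v8: (1-0.322)·(1.77,-3.91) + 0.322·(4.83,-6.41) = (2.7553,-4.7150)
Shoelace sum Σ(x_i·y_{i+1} − x_{i+1}·y_i):
  i=1: 4.9961·2.4019 − 4.3370·0.2518 = +10.9078 (running +10.9078)
  i=2: 4.3370·3.0346 − 1.3996·2.4019 = +9.7997 (running +20.7075)
  i=3: 1.3996·3.5757 − -1.0819·3.0346 = +8.2878 (running +28.9953)
  i=4: -1.0819·1.9157 − -3.0812·3.5757 = +8.9449 (running +37.9402)
  i=5: -3.0812·-1.9344 − -4.2344·1.9157 = +14.0723 (running +52.0125)
  i=6: -4.2344·-4.5578 − -0.6519·-1.9344 = +18.0387 (running +70.0513)
  i=7: -0.6519·-4.7150 − 2.7553·-4.5578 = +15.6321 (running +85.6833)
  i=8: 2.7553·0.2518 − 4.9961·-4.7150 = +24.2503 (running +109.9336)
Area = |Σ|/2 = |109.9336|/2 = 54.9668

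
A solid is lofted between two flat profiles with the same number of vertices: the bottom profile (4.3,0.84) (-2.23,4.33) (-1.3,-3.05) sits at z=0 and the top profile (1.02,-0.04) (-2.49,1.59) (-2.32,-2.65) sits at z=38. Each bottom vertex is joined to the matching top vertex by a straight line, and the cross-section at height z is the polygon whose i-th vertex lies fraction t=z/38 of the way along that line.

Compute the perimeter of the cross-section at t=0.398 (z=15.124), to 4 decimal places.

Perimeter at t=0.398: 17.9480

Cross-section at t=0.398: each vertex is (1-t)·p0[i] + t·p1[i].
  v1: (1-0.398)·(4.3,0.84) + 0.398·(1.02,-0.04) = (2.9946,0.4898)
  v2: (1-0.398)·(-2.23,4.33) + 0.398·(-2.49,1.59) = (-2.3335,3.2395)
  v3: (1-0.398)·(-1.3,-3.05) + 0.398·(-2.32,-2.65) = (-1.7060,-2.8908)
Perimeter = Σ |v_{i+1} − v_i|:
  edge 1→2: √(-5.3280² + 2.7497²) = 5.9957 (running 5.9957)
  edge 2→3: √(0.6275² + -6.1303²) = 6.1623 (running 12.1581)
  edge 3→1: √(4.7005² + 3.3806²) = 5.7899 (running 17.9480)
Perimeter = 17.9480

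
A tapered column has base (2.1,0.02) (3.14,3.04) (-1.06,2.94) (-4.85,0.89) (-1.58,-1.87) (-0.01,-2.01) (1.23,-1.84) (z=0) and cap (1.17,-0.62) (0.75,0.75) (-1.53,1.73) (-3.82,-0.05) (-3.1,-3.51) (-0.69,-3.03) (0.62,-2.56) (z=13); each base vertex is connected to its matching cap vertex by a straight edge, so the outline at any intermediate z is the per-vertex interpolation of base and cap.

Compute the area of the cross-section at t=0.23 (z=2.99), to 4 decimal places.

Cross-section at t=0.23: each vertex is (1-t)·p0[i] + t·p1[i].
  v1: (1-0.23)·(2.1,0.02) + 0.23·(1.17,-0.62) = (1.8861,-0.1272)
  v2: (1-0.23)·(3.14,3.04) + 0.23·(0.75,0.75) = (2.5903,2.5133)
  v3: (1-0.23)·(-1.06,2.94) + 0.23·(-1.53,1.73) = (-1.1681,2.6617)
  v4: (1-0.23)·(-4.85,0.89) + 0.23·(-3.82,-0.05) = (-4.6131,0.6738)
  v5: (1-0.23)·(-1.58,-1.87) + 0.23·(-3.1,-3.51) = (-1.9296,-2.2472)
  v6: (1-0.23)·(-0.01,-2.01) + 0.23·(-0.69,-3.03) = (-0.1664,-2.2446)
  v7: (1-0.23)·(1.23,-1.84) + 0.23·(0.62,-2.56) = (1.0897,-2.0056)
Shoelace sum Σ(x_i·y_{i+1} − x_{i+1}·y_i):
  i=1: 1.8861·2.5133 − 2.5903·-0.1272 = +5.0698 (running +5.0698)
  i=2: 2.5903·2.6617 − -1.1681·2.5133 = +9.8304 (running +14.9002)
  i=3: -1.1681·0.6738 − -4.6131·2.6617 = +11.4916 (running +26.3918)
  i=4: -4.6131·-2.2472 − -1.9296·0.6738 = +11.6667 (running +38.0586)
  i=5: -1.9296·-2.2446 − -0.1664·-2.2472 = +3.9572 (running +42.0158)
  i=6: -0.1664·-2.0056 − 1.0897·-2.2446 = +2.7797 (running +44.7955)
  i=7: 1.0897·-0.1272 − 1.8861·-2.0056 = +3.6442 (running +48.4396)
Area = |Σ|/2 = |48.4396|/2 = 24.2198

Area at t=0.23: 24.2198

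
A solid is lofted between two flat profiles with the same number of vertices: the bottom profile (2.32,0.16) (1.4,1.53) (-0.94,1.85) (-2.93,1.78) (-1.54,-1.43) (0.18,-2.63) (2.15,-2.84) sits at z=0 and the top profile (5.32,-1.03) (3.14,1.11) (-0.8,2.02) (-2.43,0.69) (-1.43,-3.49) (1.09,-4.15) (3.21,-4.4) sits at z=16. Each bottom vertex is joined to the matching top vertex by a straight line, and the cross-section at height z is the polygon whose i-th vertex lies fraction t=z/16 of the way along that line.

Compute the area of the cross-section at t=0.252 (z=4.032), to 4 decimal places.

Area at t=0.252: 21.0073

Cross-section at t=0.252: each vertex is (1-t)·p0[i] + t·p1[i].
  v1: (1-0.252)·(2.32,0.16) + 0.252·(5.32,-1.03) = (3.0760,-0.1399)
  v2: (1-0.252)·(1.4,1.53) + 0.252·(3.14,1.11) = (1.8385,1.4242)
  v3: (1-0.252)·(-0.94,1.85) + 0.252·(-0.8,2.02) = (-0.9047,1.8928)
  v4: (1-0.252)·(-2.93,1.78) + 0.252·(-2.43,0.69) = (-2.8040,1.5053)
  v5: (1-0.252)·(-1.54,-1.43) + 0.252·(-1.43,-3.49) = (-1.5123,-1.9491)
  v6: (1-0.252)·(0.18,-2.63) + 0.252·(1.09,-4.15) = (0.4093,-3.0130)
  v7: (1-0.252)·(2.15,-2.84) + 0.252·(3.21,-4.4) = (2.4171,-3.2331)
Shoelace sum Σ(x_i·y_{i+1} − x_{i+1}·y_i):
  i=1: 3.0760·1.4242 − 1.8385·-0.1399 = +4.6379 (running +4.6379)
  i=2: 1.8385·1.8928 − -0.9047·1.4242 = +4.7684 (running +9.4063)
  i=3: -0.9047·1.5053 − -2.8040·1.8928 = +3.9456 (running +13.3519)
  i=4: -2.8040·-1.9491 − -1.5123·1.5053 = +7.7418 (running +21.0937)
  i=5: -1.5123·-3.0130 − 0.4093·-1.9491 = +5.3544 (running +26.4481)
  i=6: 0.4093·-3.2331 − 2.4171·-3.0130 = +5.9595 (running +32.4076)
  i=7: 2.4171·-0.1399 − 3.0760·-3.2331 = +9.6070 (running +42.0146)
Area = |Σ|/2 = |42.0146|/2 = 21.0073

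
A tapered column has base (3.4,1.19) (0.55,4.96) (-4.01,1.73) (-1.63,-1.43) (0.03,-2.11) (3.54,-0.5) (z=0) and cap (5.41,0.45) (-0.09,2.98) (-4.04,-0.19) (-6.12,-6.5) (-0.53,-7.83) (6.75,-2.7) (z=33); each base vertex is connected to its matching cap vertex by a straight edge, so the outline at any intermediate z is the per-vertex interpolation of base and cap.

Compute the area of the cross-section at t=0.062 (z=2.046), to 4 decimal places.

Cross-section at t=0.062: each vertex is (1-t)·p0[i] + t·p1[i].
  v1: (1-0.062)·(3.4,1.19) + 0.062·(5.41,0.45) = (3.5246,1.1441)
  v2: (1-0.062)·(0.55,4.96) + 0.062·(-0.09,2.98) = (0.5103,4.8372)
  v3: (1-0.062)·(-4.01,1.73) + 0.062·(-4.04,-0.19) = (-4.0119,1.6110)
  v4: (1-0.062)·(-1.63,-1.43) + 0.062·(-6.12,-6.5) = (-1.9084,-1.7443)
  v5: (1-0.062)·(0.03,-2.11) + 0.062·(-0.53,-7.83) = (-0.0047,-2.4646)
  v6: (1-0.062)·(3.54,-0.5) + 0.062·(6.75,-2.7) = (3.7390,-0.6364)
Shoelace sum Σ(x_i·y_{i+1} − x_{i+1}·y_i):
  i=1: 3.5246·4.8372 − 0.5103·1.1441 = +16.4656 (running +16.4656)
  i=2: 0.5103·1.6110 − -4.0119·4.8372 = +20.2284 (running +36.6940)
  i=3: -4.0119·-1.7443 − -1.9084·1.6110 = +10.0724 (running +46.7664)
  i=4: -1.9084·-2.4646 − -0.0047·-1.7443 = +4.6952 (running +51.4616)
  i=5: -0.0047·-0.6364 − 3.7390·-2.4646 = +9.2183 (running +60.6800)
  i=6: 3.7390·1.1441 − 3.5246·-0.6364 = +6.5210 (running +67.2009)
Area = |Σ|/2 = |67.2009|/2 = 33.6005

Area at t=0.062: 33.6005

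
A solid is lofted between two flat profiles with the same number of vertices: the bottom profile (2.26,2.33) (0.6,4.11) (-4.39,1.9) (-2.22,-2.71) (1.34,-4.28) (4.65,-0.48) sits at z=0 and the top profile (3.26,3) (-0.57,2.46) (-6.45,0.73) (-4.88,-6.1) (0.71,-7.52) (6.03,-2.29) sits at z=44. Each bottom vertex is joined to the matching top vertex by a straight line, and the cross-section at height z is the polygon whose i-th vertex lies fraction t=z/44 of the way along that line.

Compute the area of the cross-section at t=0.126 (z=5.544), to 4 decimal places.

Area at t=0.126: 48.6058

Cross-section at t=0.126: each vertex is (1-t)·p0[i] + t·p1[i].
  v1: (1-0.126)·(2.26,2.33) + 0.126·(3.26,3) = (2.3860,2.4144)
  v2: (1-0.126)·(0.6,4.11) + 0.126·(-0.57,2.46) = (0.4526,3.9021)
  v3: (1-0.126)·(-4.39,1.9) + 0.126·(-6.45,0.73) = (-4.6496,1.7526)
  v4: (1-0.126)·(-2.22,-2.71) + 0.126·(-4.88,-6.1) = (-2.5552,-3.1371)
  v5: (1-0.126)·(1.34,-4.28) + 0.126·(0.71,-7.52) = (1.2606,-4.6882)
  v6: (1-0.126)·(4.65,-0.48) + 0.126·(6.03,-2.29) = (4.8239,-0.7081)
Shoelace sum Σ(x_i·y_{i+1} − x_{i+1}·y_i):
  i=1: 2.3860·3.9021 − 0.4526·2.4144 = +8.2177 (running +8.2177)
  i=2: 0.4526·1.7526 − -4.6496·3.9021 = +18.9362 (running +27.1539)
  i=3: -4.6496·-3.1371 − -2.5552·1.7526 = +19.0644 (running +46.2184)
  i=4: -2.5552·-4.6882 − 1.2606·-3.1371 = +15.9339 (running +62.1523)
  i=5: 1.2606·-0.7081 − 4.8239·-4.6882 = +21.7229 (running +83.8752)
  i=6: 4.8239·2.4144 − 2.3860·-0.7081 = +13.3363 (running +97.2115)
Area = |Σ|/2 = |97.2115|/2 = 48.6058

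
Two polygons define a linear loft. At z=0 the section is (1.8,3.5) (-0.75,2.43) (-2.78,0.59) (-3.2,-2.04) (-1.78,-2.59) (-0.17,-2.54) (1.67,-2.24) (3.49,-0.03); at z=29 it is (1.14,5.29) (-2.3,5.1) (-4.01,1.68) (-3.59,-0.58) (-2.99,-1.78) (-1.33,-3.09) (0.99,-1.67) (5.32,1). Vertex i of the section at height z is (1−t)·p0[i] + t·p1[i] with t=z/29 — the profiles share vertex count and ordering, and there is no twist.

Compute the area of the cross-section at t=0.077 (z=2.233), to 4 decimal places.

Area at t=0.077: 28.5698

Cross-section at t=0.077: each vertex is (1-t)·p0[i] + t·p1[i].
  v1: (1-0.077)·(1.8,3.5) + 0.077·(1.14,5.29) = (1.7492,3.6378)
  v2: (1-0.077)·(-0.75,2.43) + 0.077·(-2.3,5.1) = (-0.8694,2.6356)
  v3: (1-0.077)·(-2.78,0.59) + 0.077·(-4.01,1.68) = (-2.8747,0.6739)
  v4: (1-0.077)·(-3.2,-2.04) + 0.077·(-3.59,-0.58) = (-3.2300,-1.9276)
  v5: (1-0.077)·(-1.78,-2.59) + 0.077·(-2.99,-1.78) = (-1.8732,-2.5276)
  v6: (1-0.077)·(-0.17,-2.54) + 0.077·(-1.33,-3.09) = (-0.2593,-2.5823)
  v7: (1-0.077)·(1.67,-2.24) + 0.077·(0.99,-1.67) = (1.6176,-2.1961)
  v8: (1-0.077)·(3.49,-0.03) + 0.077·(5.32,1) = (3.6309,0.0493)
Shoelace sum Σ(x_i·y_{i+1} − x_{i+1}·y_i):
  i=1: 1.7492·2.6356 − -0.8694·3.6378 = +7.7727 (running +7.7727)
  i=2: -0.8694·0.6739 − -2.8747·2.6356 = +6.9907 (running +14.7633)
  i=3: -2.8747·-1.9276 − -3.2300·0.6739 = +7.7180 (running +22.4814)
  i=4: -3.2300·-2.5276 − -1.8732·-1.9276 = +4.5536 (running +27.0350)
  i=5: -1.8732·-2.5823 − -0.2593·-2.5276 = +4.1817 (running +31.2167)
  i=6: -0.2593·-2.1961 − 1.6176·-2.5823 = +4.7468 (running +35.9636)
  i=7: 1.6176·0.0493 − 3.6309·-2.1961 = +8.0536 (running +44.0172)
  i=8: 3.6309·3.6378 − 1.7492·0.0493 = +13.1224 (running +57.1396)
Area = |Σ|/2 = |57.1396|/2 = 28.5698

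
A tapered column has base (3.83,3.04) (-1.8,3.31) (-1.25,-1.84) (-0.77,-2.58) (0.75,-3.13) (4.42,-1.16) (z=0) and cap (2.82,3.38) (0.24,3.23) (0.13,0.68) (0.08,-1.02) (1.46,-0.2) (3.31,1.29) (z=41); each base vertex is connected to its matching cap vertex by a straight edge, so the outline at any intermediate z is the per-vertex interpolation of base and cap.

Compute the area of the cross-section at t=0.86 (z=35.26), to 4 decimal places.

Area at t=0.86: 11.9434

Cross-section at t=0.86: each vertex is (1-t)·p0[i] + t·p1[i].
  v1: (1-0.86)·(3.83,3.04) + 0.86·(2.82,3.38) = (2.9614,3.3324)
  v2: (1-0.86)·(-1.8,3.31) + 0.86·(0.24,3.23) = (-0.0456,3.2412)
  v3: (1-0.86)·(-1.25,-1.84) + 0.86·(0.13,0.68) = (-0.0632,0.3272)
  v4: (1-0.86)·(-0.77,-2.58) + 0.86·(0.08,-1.02) = (-0.0390,-1.2384)
  v5: (1-0.86)·(0.75,-3.13) + 0.86·(1.46,-0.2) = (1.3606,-0.6102)
  v6: (1-0.86)·(4.42,-1.16) + 0.86·(3.31,1.29) = (3.4654,0.9470)
Shoelace sum Σ(x_i·y_{i+1} − x_{i+1}·y_i):
  i=1: 2.9614·3.2412 − -0.0456·3.3324 = +9.7504 (running +9.7504)
  i=2: -0.0456·0.3272 − -0.0632·3.2412 = +0.1899 (running +9.9404)
  i=3: -0.0632·-1.2384 − -0.0390·0.3272 = +0.0910 (running +10.0314)
  i=4: -0.0390·-0.6102 − 1.3606·-1.2384 = +1.7088 (running +11.7402)
  i=5: 1.3606·0.9470 − 3.4654·-0.6102 = +3.4031 (running +15.1432)
  i=6: 3.4654·3.3324 − 2.9614·0.9470 = +8.7437 (running +23.8869)
Area = |Σ|/2 = |23.8869|/2 = 11.9434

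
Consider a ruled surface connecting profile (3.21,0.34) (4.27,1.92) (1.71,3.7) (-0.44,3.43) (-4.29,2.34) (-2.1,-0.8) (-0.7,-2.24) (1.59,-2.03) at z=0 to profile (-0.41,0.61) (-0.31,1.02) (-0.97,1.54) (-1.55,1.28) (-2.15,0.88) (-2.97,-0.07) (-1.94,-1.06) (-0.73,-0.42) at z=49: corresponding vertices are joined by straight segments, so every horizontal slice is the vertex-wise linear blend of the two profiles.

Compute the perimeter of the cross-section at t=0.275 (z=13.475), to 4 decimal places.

Cross-section at t=0.275: each vertex is (1-t)·p0[i] + t·p1[i].
  v1: (1-0.275)·(3.21,0.34) + 0.275·(-0.41,0.61) = (2.2145,0.4143)
  v2: (1-0.275)·(4.27,1.92) + 0.275·(-0.31,1.02) = (3.0105,1.6725)
  v3: (1-0.275)·(1.71,3.7) + 0.275·(-0.97,1.54) = (0.9730,3.1060)
  v4: (1-0.275)·(-0.44,3.43) + 0.275·(-1.55,1.28) = (-0.7453,2.8388)
  v5: (1-0.275)·(-4.29,2.34) + 0.275·(-2.15,0.88) = (-3.7015,1.9385)
  v6: (1-0.275)·(-2.1,-0.8) + 0.275·(-2.97,-0.07) = (-2.3392,-0.5992)
  v7: (1-0.275)·(-0.7,-2.24) + 0.275·(-1.94,-1.06) = (-1.0410,-1.9155)
  v8: (1-0.275)·(1.59,-2.03) + 0.275·(-0.73,-0.42) = (0.9520,-1.5872)
Perimeter = Σ |v_{i+1} − v_i|:
  edge 1→2: √(0.7960² + 1.2582²) = 1.4889 (running 1.4889)
  edge 2→3: √(-2.0375² + 1.4335²) = 2.4913 (running 3.9801)
  edge 3→4: √(-1.7182² + -0.2673²) = 1.7389 (running 5.7191)
  edge 4→5: √(-2.9562² + -0.9003²) = 3.0903 (running 8.8093)
  edge 5→6: √(1.3622² + -2.5377²) = 2.8803 (running 11.6896)
  edge 6→7: √(1.2982² + -1.3163²) = 1.8488 (running 13.5384)
  edge 7→8: √(1.9930² + 0.3283²) = 2.0199 (running 15.5582)
  edge 8→1: √(1.2625² + 2.0015²) = 2.3664 (running 17.9246)
Perimeter = 17.9246

Perimeter at t=0.275: 17.9246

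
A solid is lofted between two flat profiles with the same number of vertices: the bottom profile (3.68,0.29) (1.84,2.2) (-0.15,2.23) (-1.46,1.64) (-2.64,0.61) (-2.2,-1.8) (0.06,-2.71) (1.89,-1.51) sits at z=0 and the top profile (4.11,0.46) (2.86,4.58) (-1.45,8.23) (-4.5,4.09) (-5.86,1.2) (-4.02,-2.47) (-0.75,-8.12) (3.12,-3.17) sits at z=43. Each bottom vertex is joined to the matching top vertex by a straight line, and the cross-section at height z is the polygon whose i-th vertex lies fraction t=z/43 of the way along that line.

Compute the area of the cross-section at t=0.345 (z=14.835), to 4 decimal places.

Cross-section at t=0.345: each vertex is (1-t)·p0[i] + t·p1[i].
  v1: (1-0.345)·(3.68,0.29) + 0.345·(4.11,0.46) = (3.8284,0.3487)
  v2: (1-0.345)·(1.84,2.2) + 0.345·(2.86,4.58) = (2.1919,3.0211)
  v3: (1-0.345)·(-0.15,2.23) + 0.345·(-1.45,8.23) = (-0.5985,4.3000)
  v4: (1-0.345)·(-1.46,1.64) + 0.345·(-4.5,4.09) = (-2.5088,2.4852)
  v5: (1-0.345)·(-2.64,0.61) + 0.345·(-5.86,1.2) = (-3.7509,0.8135)
  v6: (1-0.345)·(-2.2,-1.8) + 0.345·(-4.02,-2.47) = (-2.8279,-2.0312)
  v7: (1-0.345)·(0.06,-2.71) + 0.345·(-0.75,-8.12) = (-0.2194,-4.5764)
  v8: (1-0.345)·(1.89,-1.51) + 0.345·(3.12,-3.17) = (2.3144,-2.0827)
Shoelace sum Σ(x_i·y_{i+1} − x_{i+1}·y_i):
  i=1: 3.8284·3.0211 − 2.1919·0.3487 = +10.8016 (running +10.8016)
  i=2: 2.1919·4.3000 − -0.5985·3.0211 = +11.2333 (running +22.0349)
  i=3: -0.5985·2.4852 − -2.5088·4.3000 = +9.3004 (running +31.3353)
  i=4: -2.5088·0.8135 − -3.7509·2.4852 = +7.2809 (running +38.6162)
  i=5: -3.7509·-2.0312 − -2.8279·0.8135 = +9.9193 (running +48.5355)
  i=6: -2.8279·-4.5764 − -0.2194·-2.0312 = +12.4960 (running +61.0315)
  i=7: -0.2194·-2.0827 − 2.3144·-4.5764 = +11.0486 (running +72.0801)
  i=8: 2.3144·0.3487 − 3.8284·-2.0827 = +8.7802 (running +80.8603)
Area = |Σ|/2 = |80.8603|/2 = 40.4301

Area at t=0.345: 40.4301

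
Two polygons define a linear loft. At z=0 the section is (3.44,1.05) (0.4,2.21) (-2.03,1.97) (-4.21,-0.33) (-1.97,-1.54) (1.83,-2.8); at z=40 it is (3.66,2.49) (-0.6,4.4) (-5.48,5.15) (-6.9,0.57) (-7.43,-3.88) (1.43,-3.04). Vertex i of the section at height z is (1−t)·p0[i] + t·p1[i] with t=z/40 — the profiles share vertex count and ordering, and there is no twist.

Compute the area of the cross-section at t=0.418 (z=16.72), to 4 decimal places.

Area at t=0.418: 41.2200

Cross-section at t=0.418: each vertex is (1-t)·p0[i] + t·p1[i].
  v1: (1-0.418)·(3.44,1.05) + 0.418·(3.66,2.49) = (3.5320,1.6519)
  v2: (1-0.418)·(0.4,2.21) + 0.418·(-0.6,4.4) = (-0.0180,3.1254)
  v3: (1-0.418)·(-2.03,1.97) + 0.418·(-5.48,5.15) = (-3.4721,3.2992)
  v4: (1-0.418)·(-4.21,-0.33) + 0.418·(-6.9,0.57) = (-5.3344,0.0462)
  v5: (1-0.418)·(-1.97,-1.54) + 0.418·(-7.43,-3.88) = (-4.2523,-2.5181)
  v6: (1-0.418)·(1.83,-2.8) + 0.418·(1.43,-3.04) = (1.6628,-2.9003)
Shoelace sum Σ(x_i·y_{i+1} − x_{i+1}·y_i):
  i=1: 3.5320·3.1254 − -0.0180·1.6519 = +11.0686 (running +11.0686)
  i=2: -0.0180·3.2992 − -3.4721·3.1254 = +10.7924 (running +21.8610)
  i=3: -3.4721·0.0462 − -5.3344·3.2992 = +17.4391 (running +39.3001)
  i=4: -5.3344·-2.5181 − -4.2523·0.0462 = +13.6292 (running +52.9293)
  i=5: -4.2523·-2.9003 − 1.6628·-2.5181 = +16.5201 (running +69.4494)
  i=6: 1.6628·1.6519 − 3.5320·-2.9003 = +12.9906 (running +82.4400)
Area = |Σ|/2 = |82.4400|/2 = 41.2200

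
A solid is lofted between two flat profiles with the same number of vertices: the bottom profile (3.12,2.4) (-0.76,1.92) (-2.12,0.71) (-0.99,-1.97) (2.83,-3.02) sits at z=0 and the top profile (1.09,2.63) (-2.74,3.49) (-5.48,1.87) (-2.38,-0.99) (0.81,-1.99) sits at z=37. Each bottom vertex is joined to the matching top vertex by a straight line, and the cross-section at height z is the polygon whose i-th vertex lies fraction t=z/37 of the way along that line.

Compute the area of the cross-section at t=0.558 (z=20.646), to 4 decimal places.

Area at t=0.558: 21.4488

Cross-section at t=0.558: each vertex is (1-t)·p0[i] + t·p1[i].
  v1: (1-0.558)·(3.12,2.4) + 0.558·(1.09,2.63) = (1.9873,2.5283)
  v2: (1-0.558)·(-0.76,1.92) + 0.558·(-2.74,3.49) = (-1.8648,2.7961)
  v3: (1-0.558)·(-2.12,0.71) + 0.558·(-5.48,1.87) = (-3.9949,1.3573)
  v4: (1-0.558)·(-0.99,-1.97) + 0.558·(-2.38,-0.99) = (-1.7656,-1.4232)
  v5: (1-0.558)·(2.83,-3.02) + 0.558·(0.81,-1.99) = (1.7028,-2.4453)
Shoelace sum Σ(x_i·y_{i+1} − x_{i+1}·y_i):
  i=1: 1.9873·2.7961 − -1.8648·2.5283 = +10.2714 (running +10.2714)
  i=2: -1.8648·1.3573 − -3.9949·2.7961 = +8.6388 (running +18.9103)
  i=3: -3.9949·-1.4232 − -1.7656·1.3573 = +8.0818 (running +26.9921)
  i=4: -1.7656·-2.4453 − 1.7028·-1.4232 = +6.7408 (running +33.7329)
  i=5: 1.7028·2.5283 − 1.9873·-2.4453 = +9.1647 (running +42.8976)
Area = |Σ|/2 = |42.8976|/2 = 21.4488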